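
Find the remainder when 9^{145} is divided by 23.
By Fermat: 9^{22} ≡ 1 (mod 23). 145 = 6×22 + 13. So 9^{145} ≡ 9^{13} ≡ 12 (mod 23)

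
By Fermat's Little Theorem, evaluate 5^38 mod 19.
By Fermat: 5^{18} ≡ 1 (mod 19). 38 = 2×18 + 2. So 5^{38} ≡ 5^{2} ≡ 6 (mod 19)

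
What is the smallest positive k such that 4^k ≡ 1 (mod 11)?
Powers of 4 mod 11: 4^1≡4, 4^2≡5, 4^3≡9, 4^4≡3, 4^5≡1. Order = 5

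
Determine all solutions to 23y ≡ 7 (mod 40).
9

Since gcd(23, 40) = 1 divides 7, a solution exists.
Multiply both sides by the inverse of 23 mod 40:
  23^(-1) mod 40 = 7
  x ≡ 7 × 7 ≡ 49 ≡ 9 (mod 40)
Verification: 23 × 9 = 207 = 5 × 40 + 7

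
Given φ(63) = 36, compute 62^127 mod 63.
By Euler: 62^{36} ≡ 1 (mod 63) since gcd(62, 63) = 1. 127 = 3×36 + 19. So 62^{127} ≡ 62^{19} ≡ 62 (mod 63)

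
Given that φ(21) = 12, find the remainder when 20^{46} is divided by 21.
By Euler: 20^{12} ≡ 1 (mod 21) since gcd(20, 21) = 1. 46 = 3×12 + 10. So 20^{46} ≡ 20^{10} ≡ 1 (mod 21)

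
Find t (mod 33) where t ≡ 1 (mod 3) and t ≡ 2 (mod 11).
M = 3 × 11 = 33. M₁ = 11, y₁ ≡ 2 (mod 3). M₂ = 3, y₂ ≡ 4 (mod 11). t = 1×11×2 + 2×3×4 ≡ 13 (mod 33)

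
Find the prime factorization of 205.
5 × 41

Divide by primes starting from smallest:
205 ÷ 5 = 41
41 ÷ 41 = 1

205 = 5 × 41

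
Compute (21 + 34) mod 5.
0

(21 + 34) = 55
55 mod 5 = 0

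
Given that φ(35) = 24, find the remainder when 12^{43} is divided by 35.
By Euler: 12^{24} ≡ 1 (mod 35) since gcd(12, 35) = 1. 43 = 1×24 + 19. So 12^{43} ≡ 12^{19} ≡ 33 (mod 35)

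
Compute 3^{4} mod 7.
4

Using successive squaring:
Binary expansion of 4: 100
Powers of 3 mod 7 (each is the square of the previous):
  3^1 ≡ 3 (mod 7)
  3^2 ≡ 3² = 9 ≡ 2 (mod 7)
  3^4 ≡ 2² = 4 ≡ 4 (mod 7)
4 is a power of 2, so 3^4 is the last square: ≡ 4 (mod 7)
Result: 3^4 ≡ 4 (mod 7)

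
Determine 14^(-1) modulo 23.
14^(-1) ≡ 5 (mod 23). Verification: 14 × 5 = 70 ≡ 1 (mod 23)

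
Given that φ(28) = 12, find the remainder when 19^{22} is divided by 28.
By Euler: 19^{12} ≡ 1 (mod 28) since gcd(19, 28) = 1. 22 = 1×12 + 10. So 19^{22} ≡ 19^{10} ≡ 9 (mod 28)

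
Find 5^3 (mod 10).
3 = 2 + 1 (binary 11). Repeated squaring mod 10: 5^1 ≡ 5; 5^2 ≡ 5² = 25 ≡ 5. Multiply: 5^3 = 5^2 × 5^1 ≡ 5 × 5 (mod 10): 5 × 5 = 25 ≡ 5. So 5^3 ≡ 5 (mod 10).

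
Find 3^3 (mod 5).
3 = 2 + 1 (binary 11). Repeated squaring mod 5: 3^1 ≡ 3; 3^2 ≡ 3² = 9 ≡ 4. Multiply: 3^3 = 3^2 × 3^1 ≡ 4 × 3 (mod 5): 4 × 3 = 12 ≡ 2. So 3^3 ≡ 2 (mod 5).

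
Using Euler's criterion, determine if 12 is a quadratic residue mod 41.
By Euler's criterion: 12^{20} ≡ 40 (mod 41). Since this equals -1 (≡ 40), 12 is not a QR.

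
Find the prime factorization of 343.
7^3

Divide by primes starting from smallest:
343 ÷ 7 = 49
49 ÷ 7 = 7
7 ÷ 7 = 1

343 = 7^3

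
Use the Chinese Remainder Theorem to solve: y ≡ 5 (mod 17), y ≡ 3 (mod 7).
73

Using the Chinese Remainder Theorem:
M = product of moduli = 119
For equation 1: M_1 = 7, 7 ≡ 7 (mod 17), inverse of 7 mod 17 is 5 (check: 7 × 5 = 35 ≡ 1 (mod 17))
For equation 2: M_2 = 17, 17 ≡ 3 (mod 7), inverse of 17 mod 7 is 5 (check: 3 × 5 = 15 ≡ 1 (mod 7))
Combine: y ≡ Σ r_i×M_i×(M_i⁻¹ mod m_i) = 5×7×5 + 3×17×5 = 175 + 255 = 430
430 mod 119 = 73
y ≡ 73 (mod 119)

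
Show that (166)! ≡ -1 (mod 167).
(166)! mod 167 = 166. Since this equals -1 (mod 167), Wilson confirms 167 is prime.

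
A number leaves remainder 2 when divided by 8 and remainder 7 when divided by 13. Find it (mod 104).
M = 8 × 13 = 104. M₁ = 13, y₁ ≡ 5 (mod 8). M₂ = 8, y₂ ≡ 5 (mod 13). m = 2×13×5 + 7×8×5 ≡ 98 (mod 104)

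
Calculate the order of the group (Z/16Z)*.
8

Prime factorization: 16 = 2^4
Using the formula φ(n) = n × Π(1 - 1/p) for each prime factor p:
φ(16) = 16 × (1 - 1/2)
φ(16) = 8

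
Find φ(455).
288

Prime factorization: 455 = 5 × 7 × 13
Using the formula φ(n) = n × Π(1 - 1/p) for each prime factor p:
φ(455) = 455 × (1 - 1/5) × (1 - 1/7) × (1 - 1/13)
φ(455) = 288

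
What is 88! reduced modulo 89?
By Wilson's theorem, (88)! ≡ -1 ≡ 88 (mod 89)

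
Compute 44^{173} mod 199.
186

Using successive squaring:
Binary expansion of 173: 10101101
Powers of 44 mod 199 (each is the square of the previous):
  44^1 ≡ 44 (mod 199)
  44^2 ≡ 44² = 1936 ≡ 145 (mod 199)
  44^4 ≡ 145² = 21025 ≡ 130 (mod 199)
  44^8 ≡ 130² = 16900 ≡ 184 (mod 199)
  44^16 ≡ 184² = 33856 ≡ 26 (mod 199)
  44^32 ≡ 26² = 676 ≡ 79 (mod 199)
  44^64 ≡ 79² = 6241 ≡ 72 (mod 199)
  44^128 ≡ 72² = 5184 ≡ 10 (mod 199)
173 = 128 + 32 + 8 + 4 + 1, so 44^173 = 44^128 × 44^32 × 44^8 × 44^4 × 44^1 ≡ 10 × 79 × 184 × 130 × 44 (mod 199)
Multiplying step by step:
  10 × 79 = 790 ≡ 193 (mod 199)
  193 × 184 = 35512 ≡ 90 (mod 199)
  90 × 130 = 11700 ≡ 158 (mod 199)
  158 × 44 = 6952 ≡ 186 (mod 199)
Result: 44^173 ≡ 186 (mod 199)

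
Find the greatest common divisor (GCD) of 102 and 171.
3

Using the Euclidean algorithm:
102 = 0 × 171 + 102
171 = 1 × 102 + 69
102 = 1 × 69 + 33
69 = 2 × 33 + 3
33 = 11 × 3 + 0

GCD(102, 171) = 3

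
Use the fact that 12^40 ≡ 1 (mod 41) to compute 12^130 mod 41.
By Fermat: 12^{40} ≡ 1 (mod 41). 130 = 3×40 + 10. So 12^{130} ≡ 12^{10} ≡ 9 (mod 41)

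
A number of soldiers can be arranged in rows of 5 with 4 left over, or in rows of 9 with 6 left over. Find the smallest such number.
M = 5 × 9 = 45. M₁ = 9, y₁ ≡ 4 (mod 5). M₂ = 5, y₂ ≡ 2 (mod 9). t = 4×9×4 + 6×5×2 ≡ 24 (mod 45). The smallest positive such number is 24.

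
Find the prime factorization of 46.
2 × 23

Divide by primes starting from smallest:
46 ÷ 2 = 23
23 ÷ 23 = 1

46 = 2 × 23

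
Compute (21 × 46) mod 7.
0

(21 × 46) = 966
966 mod 7 = 0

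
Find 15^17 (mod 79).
Using repeated squaring. 17 = 16 + 1 (binary 10001). Repeated squaring mod 79: 15^1 ≡ 15; 15^2 ≡ 15² = 225 ≡ 67; 15^4 ≡ 67² = 4489 ≡ 65; 15^8 ≡ 65² = 4225 ≡ 38; 15^16 ≡ 38² = 1444 ≡ 22. Multiply: 15^17 = 15^16 × 15^1 ≡ 22 × 15 (mod 79): 22 × 15 = 330 ≡ 14. So 15^17 ≡ 14 (mod 79).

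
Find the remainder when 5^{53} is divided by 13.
By Fermat: 5^{12} ≡ 1 (mod 13). 53 = 4×12 + 5. So 5^{53} ≡ 5^{5} ≡ 5 (mod 13)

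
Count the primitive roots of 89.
40

The number of primitive roots modulo p is φ(p-1) = φ(88)
φ(88) = 40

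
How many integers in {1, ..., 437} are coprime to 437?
396

Prime factorization: 437 = 19 × 23
Using the formula φ(n) = n × Π(1 - 1/p) for each prime factor p:
φ(437) = 437 × (1 - 1/19) × (1 - 1/23)
φ(437) = 396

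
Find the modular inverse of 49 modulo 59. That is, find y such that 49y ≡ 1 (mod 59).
53

Using Extended Euclidean Algorithm:
gcd(49, 59) = 1
Bezout coefficients: 49 × -6 + 59 × 5 = 1
So 49 × -6 ≡ 1 (mod 59)
The inverse is -6 mod 59 = 53
Verification: 49 × 53 = 2597 = 44 × 59 + 1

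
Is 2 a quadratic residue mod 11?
By Euler's criterion: 2^{5} ≡ 10 (mod 11). Since this equals -1 (≡ 10), 2 is not a QR.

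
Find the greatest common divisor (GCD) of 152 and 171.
19

Using the Euclidean algorithm:
152 = 0 × 171 + 152
171 = 1 × 152 + 19
152 = 8 × 19 + 0

GCD(152, 171) = 19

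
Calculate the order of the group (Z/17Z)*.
16

Prime factorization: 17 = 17
Using the formula φ(n) = n × Π(1 - 1/p) for each prime factor p:
φ(17) = 17 × (1 - 1/17)
φ(17) = 16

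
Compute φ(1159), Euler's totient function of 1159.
1080

Prime factorization: 1159 = 19 × 61
Using the formula φ(n) = n × Π(1 - 1/p) for each prime factor p:
φ(1159) = 1159 × (1 - 1/19) × (1 - 1/61)
φ(1159) = 1080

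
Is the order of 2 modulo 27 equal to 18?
Yes, ord_27(2) = 18.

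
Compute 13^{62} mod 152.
73

Using successive squaring:
Binary expansion of 62: 111110
Powers of 13 mod 152 (each is the square of the previous):
  13^1 ≡ 13 (mod 152)
  13^2 ≡ 13² = 169 ≡ 17 (mod 152)
  13^4 ≡ 17² = 289 ≡ 137 (mod 152)
  13^8 ≡ 137² = 18769 ≡ 73 (mod 152)
  13^16 ≡ 73² = 5329 ≡ 9 (mod 152)
  13^32 ≡ 9² = 81 ≡ 81 (mod 152)
62 = 32 + 16 + 8 + 4 + 2, so 13^62 = 13^32 × 13^16 × 13^8 × 13^4 × 13^2 ≡ 81 × 9 × 73 × 137 × 17 (mod 152)
Multiplying step by step:
  81 × 9 = 729 ≡ 121 (mod 152)
  121 × 73 = 8833 ≡ 17 (mod 152)
  17 × 137 = 2329 ≡ 49 (mod 152)
  49 × 17 = 833 ≡ 73 (mod 152)
Result: 13^62 ≡ 73 (mod 152)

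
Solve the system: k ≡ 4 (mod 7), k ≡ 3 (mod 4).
M = 7 × 4 = 28. M₁ = 4, y₁ ≡ 2 (mod 7). M₂ = 7, y₂ ≡ 3 (mod 4). k = 4×4×2 + 3×7×3 ≡ 11 (mod 28)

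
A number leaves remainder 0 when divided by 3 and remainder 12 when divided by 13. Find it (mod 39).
M = 3 × 13 = 39. M₁ = 13, y₁ ≡ 1 (mod 3). M₂ = 3, y₂ ≡ 9 (mod 13). y = 0×13×1 + 12×3×9 ≡ 12 (mod 39)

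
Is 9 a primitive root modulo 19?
No

To verify, check if 9^(18/q) ≢ 1 (mod 19) for each prime divisor q of 18
Divisors of 18 = 18: [1, 2, 3, 6, 9, 18]
  9^(18/2) = 9^9 ≡ 1 (mod 19)
  9^(18/3) = 9^6 ≡ 11 (mod 19)
Conclusion: 9 is not a primitive root modulo 19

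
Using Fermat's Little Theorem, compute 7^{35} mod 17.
3

By Fermat's Little Theorem, a^(p-1) ≡ 1 (mod p) for prime p and gcd(a, p) = 1
Here p = 17, so 7^16 ≡ 1 (mod 17)
We can reduce the exponent: 35 mod 16 = 3
So 7^35 ≡ 7^3 (mod 17)
Computing: 7^3 mod 17 = 3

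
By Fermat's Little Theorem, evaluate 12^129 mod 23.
By Fermat: 12^{22} ≡ 1 (mod 23). 129 = 5×22 + 19. So 12^{129} ≡ 12^{19} ≡ 8 (mod 23)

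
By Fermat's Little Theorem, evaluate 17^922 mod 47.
By Fermat: 17^{46} ≡ 1 (mod 47). 922 ≡ 2 (mod 46). So 17^{922} ≡ 17^{2} ≡ 7 (mod 47)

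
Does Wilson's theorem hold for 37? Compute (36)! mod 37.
(36)! mod 37 = 36. Since this equals -1 (mod 37), Wilson confirms 37 is prime.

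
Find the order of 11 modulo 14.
Powers of 11 mod 14: 11^1≡11, 11^2≡9, 11^3≡1. Order = 3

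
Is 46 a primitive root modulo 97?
No

To verify, check if 46^(96/q) ≢ 1 (mod 97) for each prime divisor q of 96
Divisors of 96 = 96: [1, 2, 3, 4, 6, 8, 12, 16, 24, 32, 48, 96]
  46^(96/2) = 46^48 ≡ 96 (mod 97)
  46^(96/3) = 46^32 ≡ 1 (mod 97)
Conclusion: 46 is not a primitive root modulo 97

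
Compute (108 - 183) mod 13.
3

(108 - 183) = -75
-75 mod 13 = 3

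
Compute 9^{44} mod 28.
25

Using successive squaring:
Binary expansion of 44: 101100
Powers of 9 mod 28 (each is the square of the previous):
  9^1 ≡ 9 (mod 28)
  9^2 ≡ 9² = 81 ≡ 25 (mod 28)
  9^4 ≡ 25² = 625 ≡ 9 (mod 28)
  9^8 ≡ 9² = 81 ≡ 25 (mod 28)
  9^16 ≡ 25² = 625 ≡ 9 (mod 28)
  9^32 ≡ 9² = 81 ≡ 25 (mod 28)
44 = 32 + 8 + 4, so 9^44 = 9^32 × 9^8 × 9^4 ≡ 25 × 25 × 9 (mod 28)
Multiplying step by step:
  25 × 25 = 625 ≡ 9 (mod 28)
  9 × 9 = 81 ≡ 25 (mod 28)
Result: 9^44 ≡ 25 (mod 28)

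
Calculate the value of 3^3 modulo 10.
3 = 2 + 1 (binary 11). Repeated squaring mod 10: 3^1 ≡ 3; 3^2 ≡ 3² = 9 ≡ 9. Multiply: 3^3 = 3^2 × 3^1 ≡ 9 × 3 (mod 10): 9 × 3 = 27 ≡ 7. So 3^3 ≡ 7 (mod 10).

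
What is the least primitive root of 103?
5

A primitive root g modulo p has order p-1 = 102
Prime divisors of 102: [2, 3, 17]
g is a primitive root iff g^(102/q) ≢ 1 (mod 103) for each prime divisor q
Testing small values:
  g = 2: 2^51 ≡ 1, 2^34 ≡ 46, 2^6 ≡ 64 (mod 103) → 2^51 ≡ 1, not primitive root
  g = 3: 3^51 ≡ 102, 3^34 ≡ 1, 3^6 ≡ 8 (mod 103) → 3^34 ≡ 1, not primitive root
  g = 4: 4^51 ≡ 1, 4^34 ≡ 56, 4^6 ≡ 79 (mod 103) → 4^51 ≡ 1, not primitive root
  g = 5: 5^51 ≡ 102, 5^34 ≡ 56, 5^6 ≡ 72 (mod 103) → none is 1, primitive root!
The smallest primitive root is 5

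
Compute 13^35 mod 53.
Using repeated squaring. 35 = 32 + 2 + 1 (binary 100011). Repeated squaring mod 53: 13^1 ≡ 13; 13^2 ≡ 13² = 169 ≡ 10; 13^4 ≡ 10² = 100 ≡ 47; 13^8 ≡ 47² = 2209 ≡ 36; 13^16 ≡ 36² = 1296 ≡ 24; 13^32 ≡ 24² = 576 ≡ 46. Multiply: 13^35 = 13^32 × 13^2 × 13^1 ≡ 46 × 10 × 13 (mod 53): 46 × 10 = 460 ≡ 36; 36 × 13 = 468 ≡ 44. So 13^35 ≡ 44 (mod 53).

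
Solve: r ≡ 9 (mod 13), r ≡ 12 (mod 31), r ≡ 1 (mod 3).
M = 13 × 31 × 3 = 1209. M₁ = 93, y₁ ≡ 7 (mod 13). M₂ = 39, y₂ ≡ 4 (mod 31). M₃ = 403, y₃ ≡ 1 (mod 3). r = 9×93×7 + 12×39×4 + 1×403×1 ≡ 880 (mod 1209)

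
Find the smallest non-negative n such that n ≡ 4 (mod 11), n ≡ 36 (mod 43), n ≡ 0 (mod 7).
3304

Using the Chinese Remainder Theorem:
M = product of moduli = 3311
For equation 1: M_1 = 301, 301 ≡ 4 (mod 11), inverse of 301 mod 11 is 3 (check: 4 × 3 = 12 ≡ 1 (mod 11))
For equation 2: M_2 = 77, 77 ≡ 34 (mod 43), inverse of 77 mod 43 is 19 (check: 34 × 19 = 646 ≡ 1 (mod 43))
For equation 3: M_3 = 473, 473 ≡ 4 (mod 7), inverse of 473 mod 7 is 2 (check: 4 × 2 = 8 ≡ 1 (mod 7))
Combine: n ≡ Σ r_i×M_i×(M_i⁻¹ mod m_i) = 4×301×3 + 36×77×19 + 0×473×2 = 3612 + 52668 + 0 = 56280
56280 mod 3311 = 3304
n ≡ 3304 (mod 3311)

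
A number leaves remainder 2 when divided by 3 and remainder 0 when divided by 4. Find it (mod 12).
M = 3 × 4 = 12. M₁ = 4, y₁ ≡ 1 (mod 3). M₂ = 3, y₂ ≡ 3 (mod 4). x = 2×4×1 + 0×3×3 ≡ 8 (mod 12)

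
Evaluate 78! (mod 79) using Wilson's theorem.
By Wilson's theorem, (78)! ≡ -1 ≡ 78 (mod 79)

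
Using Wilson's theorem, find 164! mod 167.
(166)! = (164)! × (165) × (166) ≡ -1 (mod 167). So (164)! ≡ -1 × [(166)(165)]^(-1) ≡ 83 (mod 167)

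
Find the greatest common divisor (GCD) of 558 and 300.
6

Using the Euclidean algorithm:
558 = 1 × 300 + 258
300 = 1 × 258 + 42
258 = 6 × 42 + 6
42 = 7 × 6 + 0

GCD(558, 300) = 6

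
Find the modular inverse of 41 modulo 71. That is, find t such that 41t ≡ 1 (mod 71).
26

Using Extended Euclidean Algorithm:
gcd(41, 71) = 1
Bezout coefficients: 41 × 26 + 71 × -15 = 1
So 41 × 26 ≡ 1 (mod 71)
The inverse is 26 mod 71 = 26
Verification: 41 × 26 = 1066 = 15 × 71 + 1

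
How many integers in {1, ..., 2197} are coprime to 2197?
2028

Prime factorization: 2197 = 13^3
Using the formula φ(n) = n × Π(1 - 1/p) for each prime factor p:
φ(2197) = 2197 × (1 - 1/13)
φ(2197) = 2028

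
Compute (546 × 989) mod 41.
24

(546 × 989) = 539994
539994 mod 41 = 24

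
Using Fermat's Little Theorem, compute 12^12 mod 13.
By Fermat's Little Theorem, 12^{12} ≡ 1 (mod 13) since 13 is prime and gcd(12, 13) = 1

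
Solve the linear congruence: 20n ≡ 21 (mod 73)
12

Since gcd(20, 73) = 1 divides 21, a solution exists.
Multiply both sides by the inverse of 20 mod 73:
  20^(-1) mod 73 = 11
  x ≡ 11 × 21 ≡ 231 ≡ 12 (mod 73)
Verification: 20 × 12 = 240 = 3 × 73 + 21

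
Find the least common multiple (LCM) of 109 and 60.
6540

First find GCD(109, 60) using the Euclidean algorithm:
109 = 1 × 60 + 49
60 = 1 × 49 + 11
49 = 4 × 11 + 5
11 = 2 × 5 + 1
5 = 5 × 1 + 0
GCD(109, 60) = 1

LCM formula: LCM(a, b) = (a × b) / GCD(a, b)
LCM(109, 60) = (109 × 60) / 1
LCM(109, 60) = 6540 / 1
LCM(109, 60) = 6540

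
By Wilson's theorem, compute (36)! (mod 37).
By Wilson's theorem, (36)! ≡ -1 ≡ 36 (mod 37)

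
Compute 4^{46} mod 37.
33

Using successive squaring:
Binary expansion of 46: 101110
Powers of 4 mod 37 (each is the square of the previous):
  4^1 ≡ 4 (mod 37)
  4^2 ≡ 4² = 16 ≡ 16 (mod 37)
  4^4 ≡ 16² = 256 ≡ 34 (mod 37)
  4^8 ≡ 34² = 1156 ≡ 9 (mod 37)
  4^16 ≡ 9² = 81 ≡ 7 (mod 37)
  4^32 ≡ 7² = 49 ≡ 12 (mod 37)
46 = 32 + 8 + 4 + 2, so 4^46 = 4^32 × 4^8 × 4^4 × 4^2 ≡ 12 × 9 × 34 × 16 (mod 37)
Multiplying step by step:
  12 × 9 = 108 ≡ 34 (mod 37)
  34 × 34 = 1156 ≡ 9 (mod 37)
  9 × 16 = 144 ≡ 33 (mod 37)
Result: 4^46 ≡ 33 (mod 37)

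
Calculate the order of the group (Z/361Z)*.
342

Prime factorization: 361 = 19^2
Using the formula φ(n) = n × Π(1 - 1/p) for each prime factor p:
φ(361) = 361 × (1 - 1/19)
φ(361) = 342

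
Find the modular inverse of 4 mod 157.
4^(-1) ≡ 118 (mod 157). Verification: 4 × 118 = 472 ≡ 1 (mod 157)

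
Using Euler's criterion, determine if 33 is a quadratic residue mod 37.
By Euler's criterion: 33^{18} ≡ 1 (mod 37). Since this equals 1, 33 is a QR.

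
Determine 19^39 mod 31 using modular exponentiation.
Using Fermat: 19^{30} ≡ 1 (mod 31). 39 ≡ 9 (mod 30). So 19^{39} ≡ 19^{9} ≡ 16 (mod 31)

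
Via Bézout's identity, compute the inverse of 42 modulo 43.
Extended GCD: 42(-1) + 43(1) = 1. So 42^(-1) ≡ 42 ≡ 42 (mod 43). Verify: 42 × 42 = 1764 ≡ 1 (mod 43)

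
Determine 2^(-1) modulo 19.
2^(-1) ≡ 10 (mod 19). Verification: 2 × 10 = 20 ≡ 1 (mod 19)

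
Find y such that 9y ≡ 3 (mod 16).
11

Since gcd(9, 16) = 1 divides 3, a solution exists.
Multiply both sides by the inverse of 9 mod 16:
  9^(-1) mod 16 = 9
  x ≡ 9 × 3 ≡ 27 ≡ 11 (mod 16)
Verification: 9 × 11 = 99 = 6 × 16 + 3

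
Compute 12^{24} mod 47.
12

Using successive squaring:
Binary expansion of 24: 11000
Powers of 12 mod 47 (each is the square of the previous):
  12^1 ≡ 12 (mod 47)
  12^2 ≡ 12² = 144 ≡ 3 (mod 47)
  12^4 ≡ 3² = 9 ≡ 9 (mod 47)
  12^8 ≡ 9² = 81 ≡ 34 (mod 47)
  12^16 ≡ 34² = 1156 ≡ 28 (mod 47)
24 = 16 + 8, so 12^24 = 12^16 × 12^8 ≡ 28 × 34 (mod 47)
Multiplying step by step:
  28 × 34 = 952 ≡ 12 (mod 47)
Result: 12^24 ≡ 12 (mod 47)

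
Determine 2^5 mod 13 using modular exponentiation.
5 = 4 + 1 (binary 101). Repeated squaring mod 13: 2^1 ≡ 2; 2^2 ≡ 2² = 4 ≡ 4; 2^4 ≡ 4² = 16 ≡ 3. Multiply: 2^5 = 2^4 × 2^1 ≡ 3 × 2 (mod 13): 3 × 2 = 6 ≡ 6. So 2^5 ≡ 6 (mod 13).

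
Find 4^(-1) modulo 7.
2

Using Extended Euclidean Algorithm:
gcd(4, 7) = 1
Bezout coefficients: 4 × 2 + 7 × -1 = 1
So 4 × 2 ≡ 1 (mod 7)
The inverse is 2 mod 7 = 2
Verification: 4 × 2 = 8 = 1 × 7 + 1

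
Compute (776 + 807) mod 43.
35

(776 + 807) = 1583
1583 mod 43 = 35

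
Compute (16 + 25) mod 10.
1

(16 + 25) = 41
41 mod 10 = 1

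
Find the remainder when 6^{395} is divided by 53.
By Fermat: 6^{52} ≡ 1 (mod 53). 395 = 7×52 + 31. So 6^{395} ≡ 6^{31} ≡ 38 (mod 53)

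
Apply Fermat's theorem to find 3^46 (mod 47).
By Fermat's Little Theorem, 3^{46} ≡ 1 (mod 47) since 47 is prime and gcd(3, 47) = 1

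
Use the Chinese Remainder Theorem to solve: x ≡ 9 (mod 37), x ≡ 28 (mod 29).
231

Using the Chinese Remainder Theorem:
M = product of moduli = 1073
For equation 1: M_1 = 29, 29 ≡ 29 (mod 37), inverse of 29 mod 37 is 23 (check: 29 × 23 = 667 ≡ 1 (mod 37))
For equation 2: M_2 = 37, 37 ≡ 8 (mod 29), inverse of 37 mod 29 is 11 (check: 8 × 11 = 88 ≡ 1 (mod 29))
Combine: x ≡ Σ r_i×M_i×(M_i⁻¹ mod m_i) = 9×29×23 + 28×37×11 = 6003 + 11396 = 17399
17399 mod 1073 = 231
x ≡ 231 (mod 1073)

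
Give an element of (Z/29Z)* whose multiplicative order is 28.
2 has order 28 mod 29 since 2^{28} ≡ 1 (mod 29) and no smaller power works.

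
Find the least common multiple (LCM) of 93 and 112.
10416

First find GCD(93, 112) using the Euclidean algorithm:
93 = 0 × 112 + 93
112 = 1 × 93 + 19
93 = 4 × 19 + 17
19 = 1 × 17 + 2
17 = 8 × 2 + 1
2 = 2 × 1 + 0
GCD(93, 112) = 1

LCM formula: LCM(a, b) = (a × b) / GCD(a, b)
LCM(93, 112) = (93 × 112) / 1
LCM(93, 112) = 10416 / 1
LCM(93, 112) = 10416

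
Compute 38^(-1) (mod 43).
17

Using Extended Euclidean Algorithm:
gcd(38, 43) = 1
Bezout coefficients: 38 × 17 + 43 × -15 = 1
So 38 × 17 ≡ 1 (mod 43)
The inverse is 17 mod 43 = 17
Verification: 38 × 17 = 646 = 15 × 43 + 1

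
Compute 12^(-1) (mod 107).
9

Using Extended Euclidean Algorithm:
gcd(12, 107) = 1
Bezout coefficients: 12 × 9 + 107 × -1 = 1
So 12 × 9 ≡ 1 (mod 107)
The inverse is 9 mod 107 = 9
Verification: 12 × 9 = 108 = 1 × 107 + 1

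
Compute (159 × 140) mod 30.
0

(159 × 140) = 22260
22260 mod 30 = 0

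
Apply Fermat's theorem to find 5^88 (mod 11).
By Fermat: 5^{10} ≡ 1 (mod 11). 88 = 8×10 + 8. So 5^{88} ≡ 5^{8} ≡ 4 (mod 11)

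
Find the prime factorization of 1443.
3 × 13 × 37

Divide by primes starting from smallest:
1443 ÷ 3 = 481
481 ÷ 13 = 37
37 ÷ 37 = 1

1443 = 3 × 13 × 37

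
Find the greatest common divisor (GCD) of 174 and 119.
1

Using the Euclidean algorithm:
174 = 1 × 119 + 55
119 = 2 × 55 + 9
55 = 6 × 9 + 1
9 = 9 × 1 + 0

GCD(174, 119) = 1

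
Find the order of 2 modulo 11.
Powers of 2 mod 11: 2^1≡2, 2^2≡4, 2^3≡8, 2^4≡5, 2^5≡10, 2^6≡9, 2^7≡7, 2^8≡3, 2^9≡6, 2^10≡1. Order = 10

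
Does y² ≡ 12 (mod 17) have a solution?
By Euler's criterion: 12^{8} ≡ 16 (mod 17). Since this equals -1 (≡ 16), 12 is not a QR.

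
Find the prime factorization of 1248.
2^5 × 3 × 13

Divide by primes starting from smallest:
1248 ÷ 2 = 624
624 ÷ 2 = 312
312 ÷ 2 = 156
156 ÷ 2 = 78
78 ÷ 2 = 39
39 ÷ 3 = 13
13 ÷ 13 = 1

1248 = 2^5 × 3 × 13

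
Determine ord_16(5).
Powers of 5 mod 16: 5^1≡5, 5^2≡9, 5^3≡13, 5^4≡1. Order = 4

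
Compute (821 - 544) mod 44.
13

(821 - 544) = 277
277 mod 44 = 13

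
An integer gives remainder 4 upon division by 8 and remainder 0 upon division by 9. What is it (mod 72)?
M = 8 × 9 = 72. M₁ = 9, y₁ ≡ 1 (mod 8). M₂ = 8, y₂ ≡ 8 (mod 9). x = 4×9×1 + 0×8×8 ≡ 36 (mod 72). The smallest positive such number is 36.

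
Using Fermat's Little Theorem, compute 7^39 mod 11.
By Fermat: 7^{10} ≡ 1 (mod 11). 39 = 3×10 + 9. So 7^{39} ≡ 7^{9} ≡ 8 (mod 11)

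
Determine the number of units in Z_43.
42

Prime factorization: 43 = 43
Using the formula φ(n) = n × Π(1 - 1/p) for each prime factor p:
φ(43) = 43 × (1 - 1/43)
φ(43) = 42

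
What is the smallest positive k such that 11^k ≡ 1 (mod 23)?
Powers of 11 mod 23: 11^1≡11, 11^2≡6, 11^3≡20, 11^4≡13, 11^5≡5, 11^6≡9, 11^7≡7, 11^8≡8, 11^9≡19, 11^10≡2, 11^11≡22, 11^12≡12, 11^13≡17, 11^14≡3, 11^15≡10, 11^16≡18, 11^17≡14, 11^18≡16, 11^19≡15, 11^20≡4, 11^21≡21, 11^22≡1. Order = 22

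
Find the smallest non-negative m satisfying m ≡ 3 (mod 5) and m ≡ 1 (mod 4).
M = 5 × 4 = 20. M₁ = 4, y₁ ≡ 4 (mod 5). M₂ = 5, y₂ ≡ 1 (mod 4). m = 3×4×4 + 1×5×1 ≡ 13 (mod 20)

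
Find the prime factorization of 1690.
2 × 5 × 13^2

Divide by primes starting from smallest:
1690 ÷ 2 = 845
845 ÷ 5 = 169
169 ÷ 13 = 13
13 ÷ 13 = 1

1690 = 2 × 5 × 13^2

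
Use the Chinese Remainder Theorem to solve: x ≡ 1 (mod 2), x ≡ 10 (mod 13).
23

Using the Chinese Remainder Theorem:
M = product of moduli = 26
For equation 1: M_1 = 13, 13 ≡ 1 (mod 2), inverse of 13 mod 2 is 1 (check: 1 × 1 = 1 ≡ 1 (mod 2))
For equation 2: M_2 = 2, 2 ≡ 2 (mod 13), inverse of 2 mod 13 is 7 (check: 2 × 7 = 14 ≡ 1 (mod 13))
Combine: x ≡ Σ r_i×M_i×(M_i⁻¹ mod m_i) = 1×13×1 + 10×2×7 = 13 + 140 = 153
153 mod 26 = 23
x ≡ 23 (mod 26)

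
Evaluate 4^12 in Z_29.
Using repeated squaring. 12 = 8 + 4 (binary 1100). Repeated squaring mod 29: 4^1 ≡ 4; 4^2 ≡ 4² = 16 ≡ 16; 4^4 ≡ 16² = 256 ≡ 24; 4^8 ≡ 24² = 576 ≡ 25. Multiply: 4^12 = 4^8 × 4^4 ≡ 25 × 24 (mod 29): 25 × 24 = 600 ≡ 20. So 4^12 ≡ 20 (mod 29).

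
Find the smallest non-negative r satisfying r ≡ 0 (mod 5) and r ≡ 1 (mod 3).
M = 5 × 3 = 15. M₁ = 3, y₁ ≡ 2 (mod 5). M₂ = 5, y₂ ≡ 2 (mod 3). r = 0×3×2 + 1×5×2 ≡ 10 (mod 15)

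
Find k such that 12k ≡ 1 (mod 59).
12^(-1) ≡ 5 (mod 59). Verification: 12 × 5 = 60 ≡ 1 (mod 59)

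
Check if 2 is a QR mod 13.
By Euler's criterion: 2^{6} ≡ 12 (mod 13). Since this equals -1 (≡ 12), 2 is not a QR.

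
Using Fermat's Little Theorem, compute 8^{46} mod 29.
22

By Fermat's Little Theorem, a^(p-1) ≡ 1 (mod p) for prime p and gcd(a, p) = 1
Here p = 29, so 8^28 ≡ 1 (mod 29)
We can reduce the exponent: 46 mod 28 = 18
So 8^46 ≡ 8^18 (mod 29)
Computing: 8^18 mod 29 = 22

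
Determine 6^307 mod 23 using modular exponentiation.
Using Fermat: 6^{22} ≡ 1 (mod 23). 307 ≡ 21 (mod 22). So 6^{307} ≡ 6^{21} ≡ 4 (mod 23)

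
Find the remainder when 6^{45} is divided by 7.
By Fermat: 6^{6} ≡ 1 (mod 7). 45 = 7×6 + 3. So 6^{45} ≡ 6^{3} ≡ 6 (mod 7)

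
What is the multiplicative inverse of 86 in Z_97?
44

Using Extended Euclidean Algorithm:
gcd(86, 97) = 1
Bezout coefficients: 86 × 44 + 97 × -39 = 1
So 86 × 44 ≡ 1 (mod 97)
The inverse is 44 mod 97 = 44
Verification: 86 × 44 = 3784 = 39 × 97 + 1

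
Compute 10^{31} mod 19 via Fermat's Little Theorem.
13

By Fermat's Little Theorem, a^(p-1) ≡ 1 (mod p) for prime p and gcd(a, p) = 1
Here p = 19, so 10^18 ≡ 1 (mod 19)
We can reduce the exponent: 31 mod 18 = 13
So 10^31 ≡ 10^13 (mod 19)
Computing: 10^13 mod 19 = 13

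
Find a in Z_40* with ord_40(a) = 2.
29 has order 2 mod 40 since 29^{2} ≡ 1 (mod 40) and no smaller power works.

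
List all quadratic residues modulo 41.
QRs mod 41: {1, 2, 4, 5, 8, 9, 10, 16, 18, 20, 21, 23, 25, 31, 32, 33, 36, 37, 39, 40}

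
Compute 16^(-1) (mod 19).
6

Using Extended Euclidean Algorithm:
gcd(16, 19) = 1
Bezout coefficients: 16 × 6 + 19 × -5 = 1
So 16 × 6 ≡ 1 (mod 19)
The inverse is 6 mod 19 = 6
Verification: 16 × 6 = 96 = 5 × 19 + 1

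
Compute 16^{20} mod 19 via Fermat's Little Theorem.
9

By Fermat's Little Theorem, a^(p-1) ≡ 1 (mod p) for prime p and gcd(a, p) = 1
Here p = 19, so 16^18 ≡ 1 (mod 19)
We can reduce the exponent: 20 mod 18 = 2
So 16^20 ≡ 16^2 (mod 19)
Computing: 16^2 mod 19 = 9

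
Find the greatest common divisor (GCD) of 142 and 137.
1

Using the Euclidean algorithm:
142 = 1 × 137 + 5
137 = 27 × 5 + 2
5 = 2 × 2 + 1
2 = 2 × 1 + 0

GCD(142, 137) = 1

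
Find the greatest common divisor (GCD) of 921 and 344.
1

Using the Euclidean algorithm:
921 = 2 × 344 + 233
344 = 1 × 233 + 111
233 = 2 × 111 + 11
111 = 10 × 11 + 1
11 = 11 × 1 + 0

GCD(921, 344) = 1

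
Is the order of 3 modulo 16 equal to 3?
No, the actual order is 4, not 3.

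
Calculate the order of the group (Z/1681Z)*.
1640

Prime factorization: 1681 = 41^2
Using the formula φ(n) = n × Π(1 - 1/p) for each prime factor p:
φ(1681) = 1681 × (1 - 1/41)
φ(1681) = 1640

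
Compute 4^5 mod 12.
5 = 4 + 1 (binary 101). Repeated squaring mod 12: 4^1 ≡ 4; 4^2 ≡ 4² = 16 ≡ 4; 4^4 ≡ 4² = 16 ≡ 4. Multiply: 4^5 = 4^4 × 4^1 ≡ 4 × 4 (mod 12): 4 × 4 = 16 ≡ 4. So 4^5 ≡ 4 (mod 12).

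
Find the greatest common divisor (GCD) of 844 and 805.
1

Using the Euclidean algorithm:
844 = 1 × 805 + 39
805 = 20 × 39 + 25
39 = 1 × 25 + 14
25 = 1 × 14 + 11
14 = 1 × 11 + 3
11 = 3 × 3 + 2
3 = 1 × 2 + 1
2 = 2 × 1 + 0

GCD(844, 805) = 1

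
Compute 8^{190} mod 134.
24

Using successive squaring:
Binary expansion of 190: 10111110
Powers of 8 mod 134 (each is the square of the previous):
  8^1 ≡ 8 (mod 134)
  8^2 ≡ 8² = 64 ≡ 64 (mod 134)
  8^4 ≡ 64² = 4096 ≡ 76 (mod 134)
  8^8 ≡ 76² = 5776 ≡ 14 (mod 134)
  8^16 ≡ 14² = 196 ≡ 62 (mod 134)
  8^32 ≡ 62² = 3844 ≡ 92 (mod 134)
  8^64 ≡ 92² = 8464 ≡ 22 (mod 134)
  8^128 ≡ 22² = 484 ≡ 82 (mod 134)
190 = 128 + 32 + 16 + 8 + 4 + 2, so 8^190 = 8^128 × 8^32 × 8^16 × 8^8 × 8^4 × 8^2 ≡ 82 × 92 × 62 × 14 × 76 × 64 (mod 134)
Multiplying step by step:
  82 × 92 = 7544 ≡ 40 (mod 134)
  40 × 62 = 2480 ≡ 68 (mod 134)
  68 × 14 = 952 ≡ 14 (mod 134)
  14 × 76 = 1064 ≡ 126 (mod 134)
  126 × 64 = 8064 ≡ 24 (mod 134)
Result: 8^190 ≡ 24 (mod 134)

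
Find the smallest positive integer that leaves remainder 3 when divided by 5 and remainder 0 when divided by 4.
M = 5 × 4 = 20. M₁ = 4, y₁ ≡ 4 (mod 5). M₂ = 5, y₂ ≡ 1 (mod 4). z = 3×4×4 + 0×5×1 ≡ 8 (mod 20). The smallest positive such number is 8.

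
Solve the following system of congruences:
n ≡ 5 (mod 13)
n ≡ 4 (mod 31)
252

Using the Chinese Remainder Theorem:
M = product of moduli = 403
For equation 1: M_1 = 31, 31 ≡ 5 (mod 13), inverse of 31 mod 13 is 8 (check: 5 × 8 = 40 ≡ 1 (mod 13))
For equation 2: M_2 = 13, 13 ≡ 13 (mod 31), inverse of 13 mod 31 is 12 (check: 13 × 12 = 156 ≡ 1 (mod 31))
Combine: n ≡ Σ r_i×M_i×(M_i⁻¹ mod m_i) = 5×31×8 + 4×13×12 = 1240 + 624 = 1864
1864 mod 403 = 252
n ≡ 252 (mod 403)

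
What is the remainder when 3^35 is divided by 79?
Using repeated squaring. 35 = 32 + 2 + 1 (binary 100011). Repeated squaring mod 79: 3^1 ≡ 3; 3^2 ≡ 3² = 9 ≡ 9; 3^4 ≡ 9² = 81 ≡ 2; 3^8 ≡ 2² = 4 ≡ 4; 3^16 ≡ 4² = 16 ≡ 16; 3^32 ≡ 16² = 256 ≡ 19. Multiply: 3^35 = 3^32 × 3^2 × 3^1 ≡ 19 × 9 × 3 (mod 79): 19 × 9 = 171 ≡ 13; 13 × 3 = 39 ≡ 39. So 3^35 ≡ 39 (mod 79).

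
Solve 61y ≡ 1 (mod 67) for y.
11

Using Extended Euclidean Algorithm:
gcd(61, 67) = 1
Bezout coefficients: 61 × 11 + 67 × -10 = 1
So 61 × 11 ≡ 1 (mod 67)
The inverse is 11 mod 67 = 11
Verification: 61 × 11 = 671 = 10 × 67 + 1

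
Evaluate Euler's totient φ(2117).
2016

Prime factorization: 2117 = 29 × 73
Using the formula φ(n) = n × Π(1 - 1/p) for each prime factor p:
φ(2117) = 2117 × (1 - 1/29) × (1 - 1/73)
φ(2117) = 2016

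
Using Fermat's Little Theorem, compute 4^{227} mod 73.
16

By Fermat's Little Theorem, a^(p-1) ≡ 1 (mod p) for prime p and gcd(a, p) = 1
Here p = 73, so 4^72 ≡ 1 (mod 73)
We can reduce the exponent: 227 mod 72 = 11
So 4^227 ≡ 4^11 (mod 73)
Computing: 4^11 mod 73 = 16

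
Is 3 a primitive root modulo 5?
Yes

To verify, check if 3^(4/q) ≢ 1 (mod 5) for each prime divisor q of 4
Divisors of 4 = 4: [1, 2, 4]
  3^(4/2) = 3^2 ≡ 4 (mod 5)
Conclusion: 3 is a primitive root modulo 5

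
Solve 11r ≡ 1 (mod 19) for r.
11^(-1) ≡ 7 (mod 19). Verification: 11 × 7 = 77 ≡ 1 (mod 19)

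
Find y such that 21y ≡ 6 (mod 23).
20

Since gcd(21, 23) = 1 divides 6, a solution exists.
Multiply both sides by the inverse of 21 mod 23:
  21^(-1) mod 23 = 11
  x ≡ 11 × 6 ≡ 66 ≡ 20 (mod 23)
Verification: 21 × 20 = 420 = 18 × 23 + 6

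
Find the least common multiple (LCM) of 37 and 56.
2072

First find GCD(37, 56) using the Euclidean algorithm:
37 = 0 × 56 + 37
56 = 1 × 37 + 19
37 = 1 × 19 + 18
19 = 1 × 18 + 1
18 = 18 × 1 + 0
GCD(37, 56) = 1

LCM formula: LCM(a, b) = (a × b) / GCD(a, b)
LCM(37, 56) = (37 × 56) / 1
LCM(37, 56) = 2072 / 1
LCM(37, 56) = 2072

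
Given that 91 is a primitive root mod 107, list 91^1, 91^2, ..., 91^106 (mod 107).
g^1, g^2, ..., g^{106} mod 107: {91, 42, 77, 52, 24, 44, 45, 29, 71, 41, 93, 10, 54, 99, 21, 92, 26, 12, 22, 76, 68, 89, 74, 100, 5, 27, 103, 64, 46, 13, 6, 11, 38, 34, 98, 37, 50, 56, 67, 105, 32, 23, 60, 3, 59, 19, 17, 49, 72, 25, 28, 87, 106, 16, 65, 30, 55, 83, 63, 62, 78, 36, 66, 14, 97, 53, 8, 86, 15, 81, 95, 85, 31, 39, 18, 33, 7, 102, 80, 4, 43, 61, 94, 101, 96, 69, 73, 9, 70, 57, 51, 40, 2, 75, 84, 47, 104, 48, 88, 90, 58, 35, 82, 79, 20, 1}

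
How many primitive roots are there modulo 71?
24

The number of primitive roots modulo p is φ(p-1) = φ(70)
φ(70) = 24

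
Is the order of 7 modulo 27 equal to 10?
No, the actual order is 9, not 10.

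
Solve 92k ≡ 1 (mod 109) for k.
32

Using Extended Euclidean Algorithm:
gcd(92, 109) = 1
Bezout coefficients: 92 × 32 + 109 × -27 = 1
So 92 × 32 ≡ 1 (mod 109)
The inverse is 32 mod 109 = 32
Verification: 92 × 32 = 2944 = 27 × 109 + 1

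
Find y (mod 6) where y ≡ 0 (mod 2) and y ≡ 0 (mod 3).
M = 2 × 3 = 6. M₁ = 3, y₁ ≡ 1 (mod 2). M₂ = 2, y₂ ≡ 2 (mod 3). y = 0×3×1 + 0×2×2 ≡ 0 (mod 6)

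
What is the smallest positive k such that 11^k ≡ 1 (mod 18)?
Powers of 11 mod 18: 11^1≡11, 11^2≡13, 11^3≡17, 11^4≡7, 11^5≡5, 11^6≡1. Order = 6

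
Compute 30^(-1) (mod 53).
30^(-1) ≡ 23 (mod 53). Verification: 30 × 23 = 690 ≡ 1 (mod 53)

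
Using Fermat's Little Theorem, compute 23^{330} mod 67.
1

By Fermat's Little Theorem, a^(p-1) ≡ 1 (mod p) for prime p and gcd(a, p) = 1
Here p = 67, so 23^66 ≡ 1 (mod 67)
We can reduce the exponent: 330 mod 66 = 0
So 23^330 ≡ 23^0 (mod 67)
Computing: 23^0 mod 67 = 1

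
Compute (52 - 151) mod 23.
16

(52 - 151) = -99
-99 mod 23 = 16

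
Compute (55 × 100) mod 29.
19

(55 × 100) = 5500
5500 mod 29 = 19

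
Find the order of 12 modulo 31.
Powers of 12 mod 31: 12^1≡12, 12^2≡20, 12^3≡23, 12^4≡28, 12^5≡26, 12^6≡2, 12^7≡24, 12^8≡9, 12^9≡15, 12^10≡25, 12^11≡21, 12^12≡4, 12^13≡17, 12^14≡18, 12^15≡30, 12^16≡19, 12^17≡11, 12^18≡8, 12^19≡3, 12^20≡5, 12^21≡29, 12^22≡7, 12^23≡22, 12^24≡16, 12^25≡6, 12^26≡10, 12^27≡27, 12^28≡14, 12^29≡13, 12^30≡1. Order = 30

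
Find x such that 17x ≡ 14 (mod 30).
22

Since gcd(17, 30) = 1 divides 14, a solution exists.
Multiply both sides by the inverse of 17 mod 30:
  17^(-1) mod 30 = 23
  x ≡ 23 × 14 ≡ 322 ≡ 22 (mod 30)
Verification: 17 × 22 = 374 = 12 × 30 + 14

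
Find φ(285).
144

Prime factorization: 285 = 3 × 5 × 19
Using the formula φ(n) = n × Π(1 - 1/p) for each prime factor p:
φ(285) = 285 × (1 - 1/3) × (1 - 1/5) × (1 - 1/19)
φ(285) = 144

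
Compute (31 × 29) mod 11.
8

(31 × 29) = 899
899 mod 11 = 8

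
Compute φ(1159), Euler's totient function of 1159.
1080

Prime factorization: 1159 = 19 × 61
Using the formula φ(n) = n × Π(1 - 1/p) for each prime factor p:
φ(1159) = 1159 × (1 - 1/19) × (1 - 1/61)
φ(1159) = 1080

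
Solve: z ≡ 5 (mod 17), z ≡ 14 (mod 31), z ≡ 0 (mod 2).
M = 17 × 31 × 2 = 1054. M₁ = 62, y₁ ≡ 14 (mod 17). M₂ = 34, y₂ ≡ 21 (mod 31). M₃ = 527, y₃ ≡ 1 (mod 2). z = 5×62×14 + 14×34×21 + 0×527×1 ≡ 634 (mod 1054)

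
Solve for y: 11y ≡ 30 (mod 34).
12

Since gcd(11, 34) = 1 divides 30, a solution exists.
Multiply both sides by the inverse of 11 mod 34:
  11^(-1) mod 34 = 31
  x ≡ 31 × 30 ≡ 930 ≡ 12 (mod 34)
Verification: 11 × 12 = 132 = 3 × 34 + 30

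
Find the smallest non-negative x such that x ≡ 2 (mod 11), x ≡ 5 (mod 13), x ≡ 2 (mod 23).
1773

Using the Chinese Remainder Theorem:
M = product of moduli = 3289
For equation 1: M_1 = 299, 299 ≡ 2 (mod 11), inverse of 299 mod 11 is 6 (check: 2 × 6 = 12 ≡ 1 (mod 11))
For equation 2: M_2 = 253, 253 ≡ 6 (mod 13), inverse of 253 mod 13 is 11 (check: 6 × 11 = 66 ≡ 1 (mod 13))
For equation 3: M_3 = 143, 143 ≡ 5 (mod 23), inverse of 143 mod 23 is 14 (check: 5 × 14 = 70 ≡ 1 (mod 23))
Combine: x ≡ Σ r_i×M_i×(M_i⁻¹ mod m_i) = 2×299×6 + 5×253×11 + 2×143×14 = 3588 + 13915 + 4004 = 21507
21507 mod 3289 = 1773
x ≡ 1773 (mod 3289)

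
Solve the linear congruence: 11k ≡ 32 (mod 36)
16

Since gcd(11, 36) = 1 divides 32, a solution exists.
Multiply both sides by the inverse of 11 mod 36:
  11^(-1) mod 36 = 23
  x ≡ 23 × 32 ≡ 736 ≡ 16 (mod 36)
Verification: 11 × 16 = 176 = 4 × 36 + 32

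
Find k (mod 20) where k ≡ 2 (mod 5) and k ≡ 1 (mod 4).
M = 5 × 4 = 20. M₁ = 4, y₁ ≡ 4 (mod 5). M₂ = 5, y₂ ≡ 1 (mod 4). k = 2×4×4 + 1×5×1 ≡ 17 (mod 20)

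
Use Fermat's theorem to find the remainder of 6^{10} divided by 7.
1

By Fermat's Little Theorem, a^(p-1) ≡ 1 (mod p) for prime p and gcd(a, p) = 1
Here p = 7, so 6^6 ≡ 1 (mod 7)
We can reduce the exponent: 10 mod 6 = 4
So 6^10 ≡ 6^4 (mod 7)
Computing: 6^4 mod 7 = 1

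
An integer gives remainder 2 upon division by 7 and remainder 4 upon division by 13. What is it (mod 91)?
M = 7 × 13 = 91. M₁ = 13, y₁ ≡ 6 (mod 7). M₂ = 7, y₂ ≡ 2 (mod 13). m = 2×13×6 + 4×7×2 ≡ 30 (mod 91). The smallest positive such number is 30.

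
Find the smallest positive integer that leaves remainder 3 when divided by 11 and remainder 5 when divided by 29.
M = 11 × 29 = 319. M₁ = 29, y₁ ≡ 8 (mod 11). M₂ = 11, y₂ ≡ 8 (mod 29). m = 3×29×8 + 5×11×8 ≡ 179 (mod 319). The smallest positive such number is 179.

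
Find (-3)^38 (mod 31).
Using Fermat: (-3)^{30} ≡ 1 (mod 31). 38 ≡ 8 (mod 30). So (-3)^{38} ≡ (-3)^{8} ≡ 20 (mod 31)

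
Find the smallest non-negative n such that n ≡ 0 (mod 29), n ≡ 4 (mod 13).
290

Using the Chinese Remainder Theorem:
M = product of moduli = 377
For equation 1: M_1 = 13, 13 ≡ 13 (mod 29), inverse of 13 mod 29 is 9 (check: 13 × 9 = 117 ≡ 1 (mod 29))
For equation 2: M_2 = 29, 29 ≡ 3 (mod 13), inverse of 29 mod 13 is 9 (check: 3 × 9 = 27 ≡ 1 (mod 13))
Combine: n ≡ Σ r_i×M_i×(M_i⁻¹ mod m_i) = 0×13×9 + 4×29×9 = 0 + 1044 = 1044
1044 mod 377 = 290
n ≡ 290 (mod 377)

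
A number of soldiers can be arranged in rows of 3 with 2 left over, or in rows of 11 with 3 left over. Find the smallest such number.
M = 3 × 11 = 33. M₁ = 11, y₁ ≡ 2 (mod 3). M₂ = 3, y₂ ≡ 4 (mod 11). r = 2×11×2 + 3×3×4 ≡ 14 (mod 33). The smallest positive such number is 14.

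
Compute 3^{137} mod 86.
73

Using successive squaring:
Binary expansion of 137: 10001001
Powers of 3 mod 86 (each is the square of the previous):
  3^1 ≡ 3 (mod 86)
  3^2 ≡ 3² = 9 ≡ 9 (mod 86)
  3^4 ≡ 9² = 81 ≡ 81 (mod 86)
  3^8 ≡ 81² = 6561 ≡ 25 (mod 86)
  3^16 ≡ 25² = 625 ≡ 23 (mod 86)
  3^32 ≡ 23² = 529 ≡ 13 (mod 86)
  3^64 ≡ 13² = 169 ≡ 83 (mod 86)
  3^128 ≡ 83² = 6889 ≡ 9 (mod 86)
137 = 128 + 8 + 1, so 3^137 = 3^128 × 3^8 × 3^1 ≡ 9 × 25 × 3 (mod 86)
Multiplying step by step:
  9 × 25 = 225 ≡ 53 (mod 86)
  53 × 3 = 159 ≡ 73 (mod 86)
Result: 3^137 ≡ 73 (mod 86)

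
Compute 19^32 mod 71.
Using repeated squaring. 32 = 32 (binary 100000). Repeated squaring mod 71: 19^1 ≡ 19; 19^2 ≡ 19² = 361 ≡ 6; 19^4 ≡ 6² = 36 ≡ 36; 19^8 ≡ 36² = 1296 ≡ 18; 19^16 ≡ 18² = 324 ≡ 40; 19^32 ≡ 40² = 1600 ≡ 38. So 19^32 ≡ 38 (mod 71).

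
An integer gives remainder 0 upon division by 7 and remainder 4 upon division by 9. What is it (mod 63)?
M = 7 × 9 = 63. M₁ = 9, y₁ ≡ 4 (mod 7). M₂ = 7, y₂ ≡ 4 (mod 9). m = 0×9×4 + 4×7×4 ≡ 49 (mod 63). The smallest positive such number is 49.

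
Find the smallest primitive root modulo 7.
p - 1 = 6 has prime divisors 2, 3. h is a primitive root mod 7 iff h^(6/q) ≢ 1 (mod 7) for each such q.
h = 2: 2^3 ≡ 1, 2^2 ≡ 4 (mod 7); 2^3 ≡ 1, so not a primitive root.
h = 3: 3^3 ≡ 6, 3^2 ≡ 2 (mod 7); none is 1, so 3 has order 6 and is a primitive root.
The smallest primitive root mod 7 is g = 3.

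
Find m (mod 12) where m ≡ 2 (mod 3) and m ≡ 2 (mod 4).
M = 3 × 4 = 12. M₁ = 4, y₁ ≡ 1 (mod 3). M₂ = 3, y₂ ≡ 3 (mod 4). m = 2×4×1 + 2×3×3 ≡ 2 (mod 12)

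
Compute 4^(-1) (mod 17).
13

Using Extended Euclidean Algorithm:
gcd(4, 17) = 1
Bezout coefficients: 4 × -4 + 17 × 1 = 1
So 4 × -4 ≡ 1 (mod 17)
The inverse is -4 mod 17 = 13
Verification: 4 × 13 = 52 = 3 × 17 + 1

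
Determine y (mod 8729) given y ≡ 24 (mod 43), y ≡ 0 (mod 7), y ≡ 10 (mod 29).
6216

Using the Chinese Remainder Theorem:
M = product of moduli = 8729
For equation 1: M_1 = 203, 203 ≡ 31 (mod 43), inverse of 203 mod 43 is 25 (check: 31 × 25 = 775 ≡ 1 (mod 43))
For equation 2: M_2 = 1247, 1247 ≡ 1 (mod 7), inverse of 1247 mod 7 is 1 (check: 1 × 1 = 1 ≡ 1 (mod 7))
For equation 3: M_3 = 301, 301 ≡ 11 (mod 29), inverse of 301 mod 29 is 8 (check: 11 × 8 = 88 ≡ 1 (mod 29))
Combine: y ≡ Σ r_i×M_i×(M_i⁻¹ mod m_i) = 24×203×25 + 0×1247×1 + 10×301×8 = 121800 + 0 + 24080 = 145880
145880 mod 8729 = 6216
y ≡ 6216 (mod 8729)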